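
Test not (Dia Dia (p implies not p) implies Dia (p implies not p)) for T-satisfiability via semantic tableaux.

Satisfiable

1. not (Dia Dia (p implies not p) implies Dia (p implies not p)), u
2. Dia Dia (p implies not p), u   [neg-implies-rule on 1]
3. not Dia (p implies not p), u   [neg-implies-rule on 1]
4. not (p implies not p), u   [neg-Dia-rule on 3 via uRu]
5. p, u   [neg-implies-rule on 4]
6. Dia (p implies not p), v   [Dia-rule on 2: fresh world v, uRv]
7. not (p implies not p), v   [neg-Dia-rule on 3 via uRv]
8. p, v   [neg-implies-rule on 7]
9. p implies not p, w   [Dia-rule on 6: fresh world w, vRw]
10. not p, w   [implies-rule on 9 (branches; this branch)]
Accessibility: uRu, uRv, vRv, vRw, wRw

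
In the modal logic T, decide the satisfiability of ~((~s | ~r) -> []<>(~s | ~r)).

Yes, satisfiable

1. ~((~s | ~r) -> []<>(~s | ~r)), w0
2. ~s | ~r, w0
3. ~[]<>(~s | ~r), w0
4. ~r, w0
5. ~<>(~s | ~r), w1
6. ~(~s | ~r), w1
7. s, w1
8. r, w1
Accessibility: w0Rw0, w0Rw1, w1Rw1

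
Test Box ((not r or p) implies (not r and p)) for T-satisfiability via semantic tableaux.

1. Box ((not r or p) implies (not r and p)), 0
2. (not r or p) implies (not r and p), 0
3. not r and p, 0
4. not r, 0
5. p, 0
Accessibility: 0R0

Yes, satisfiable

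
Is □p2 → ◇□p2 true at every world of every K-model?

No, not valid

Tableau for the negation ¬(□p2 → ◇□p2):
1. ¬(□p2 → ◇□p2), u
2. □p2, u   [¬→-rule on 1]
3. ¬◇□p2, u   [¬→-rule on 1]
The negation has an open branch (countermodel exists).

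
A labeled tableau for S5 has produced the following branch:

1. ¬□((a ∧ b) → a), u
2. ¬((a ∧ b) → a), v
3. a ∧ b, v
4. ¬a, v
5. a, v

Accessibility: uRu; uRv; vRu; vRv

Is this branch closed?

Yes, closed

Both a and ¬a appear at v.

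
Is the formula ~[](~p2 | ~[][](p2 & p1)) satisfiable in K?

1. ~[](~p2 | ~[][](p2 & p1)), u
2. ~(~p2 | ~[][](p2 & p1)), v   [~[]-rule on 1: fresh world v, uRv]
3. p2, v   [~|-rule on 2]
4. [][](p2 & p1), v   [~|-rule on 2]
Accessibility: uRv

Satisfiable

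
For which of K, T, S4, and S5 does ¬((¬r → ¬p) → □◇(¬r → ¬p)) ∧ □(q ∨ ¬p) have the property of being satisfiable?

S4-tableau for the formula:
1. ¬((¬r → ¬p) → □◇(¬r → ¬p)) ∧ □(q ∨ ¬p), u
2. ¬((¬r → ¬p) → □◇(¬r → ¬p)), u
3. □(q ∨ ¬p), u
4. ¬r → ¬p, u
5. ¬□◇(¬r → ¬p), u
6. q ∨ ¬p, u
7. ¬p, u
8. ¬◇(¬r → ¬p), v
9. q ∨ ¬p, v
10. ¬(¬r → ¬p), v
11. ¬r, v
12. p, v
13. q, v
Accessibility: uRu, uRv, vRv
Complete open branch: satisfiable in S4, hence also in K, T (this S4-model is also a K-model and a T-model).
S5-tableau for the formula:
1. ¬((¬r → ¬p) → □◇(¬r → ¬p)) ∧ □(q ∨ ¬p), u
2. ¬((¬r → ¬p) → □◇(¬r → ¬p)), u
3. □(q ∨ ¬p), u
4. ¬r → ¬p, u
5. ¬□◇(¬r → ¬p), u
6. q ∨ ¬p, u
7. ¬p, u
8. ¬◇(¬r → ¬p), v
9. q ∨ ¬p, v
10. ¬(¬r → ¬p), u
11. ¬r, u
12. p, u
Accessibility: uRu, uRv, vRu, vRv
Branch closes: p and ¬p both at u.
Every branch closes (one shown): unsatisfiable in S5.

K, T, S4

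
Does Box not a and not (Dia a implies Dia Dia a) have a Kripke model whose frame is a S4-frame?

Unsatisfiable (every branch closes)

1. Box not a and not (Dia a implies Dia Dia a), w0
2. Box not a, w0
3. not (Dia a implies Dia Dia a), w0
4. Dia a, w0
5. not Dia Dia a, w0
6. not a, w0
7. not Dia a, w0
8. a, w1
9. not a, w1
Accessibility: w0Rw0, w0Rw1, w1Rw1
Branch closes: a and not a both at w1.
Every branch closes; the branch above is one of them.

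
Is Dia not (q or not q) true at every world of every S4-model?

No, not valid

Tableau for the negation not Dia not (q or not q):
1. not Dia not (q or not q), u
2. q or not q, u
3. not q, u
Accessibility: uRu
The negation has an open branch (countermodel exists).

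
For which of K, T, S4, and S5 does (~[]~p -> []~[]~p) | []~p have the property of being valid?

S5

S5-tableau for the negation ~((~[]~p -> []~[]~p) | []~p):
1. ~((~[]~p -> []~[]~p) | []~p), w0
2. ~(~[]~p -> []~[]~p), w0   [~|-rule on 1]
3. ~[]~p, w0   [~|-rule on 1]
4. ~[]~[]~p, w0   [~->-rule on 2]
5. p, w1   [~[]-rule on 3: fresh world w1, w0Rw1]
6. []~p, w2   [~[]-rule on 4: fresh world w2, w0Rw2]
7. ~p, w0   [[]-rule on 6 via w2Rw0]
8. ~p, w1   [[]-rule on 6 via w2Rw1]
Accessibility: w0Rw0, w0Rw1, w0Rw2, w1Rw0, w1Rw1, w1Rw2, w2Rw0, w2Rw1, w2Rw2
Branch closes: p and ~p both at w1.
Every branch closes (one shown): valid in S5.
S4-tableau for the negation ~((~[]~p -> []~[]~p) | []~p):
1. ~((~[]~p -> []~[]~p) | []~p), w0
2. ~(~[]~p -> []~[]~p), w0   [~|-rule on 1]
3. ~[]~p, w0   [~|-rule on 1]
4. ~[]~[]~p, w0   [~->-rule on 2]
5. p, w1   [~[]-rule on 3: fresh world w1, w0Rw1]
6. []~p, w2   [~[]-rule on 4: fresh world w2, w0Rw2]
7. ~p, w2   [[]-rule on 6 via w2Rw2]
Accessibility: w0Rw0, w0Rw1, w0Rw2, w1Rw1, w2Rw2
Complete open branch: countermodel on an S4-frame, so not valid in S4, nor in K, T (the same frame is also a K-frame and a T-frame).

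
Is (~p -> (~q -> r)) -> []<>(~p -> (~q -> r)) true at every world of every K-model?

No, not valid

Tableau for the negation ~((~p -> (~q -> r)) -> []<>(~p -> (~q -> r))):
1. ~((~p -> (~q -> r)) -> []<>(~p -> (~q -> r))), 0
2. ~p -> (~q -> r), 0
3. ~[]<>(~p -> (~q -> r)), 0
4. ~q -> r, 0
5. r, 0
6. ~<>(~p -> (~q -> r)), 1
Accessibility: 0R1
The negation has an open branch (countermodel exists).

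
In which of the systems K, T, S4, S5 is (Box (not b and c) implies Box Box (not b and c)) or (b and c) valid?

T-tableau for the negation not ((Box (not b and c) implies Box Box (not b and c)) or (b and c)):
1. not ((Box (not b and c) implies Box Box (not b and c)) or (b and c)), u
2. not (Box (not b and c) implies Box Box (not b and c)), u
3. not (b and c), u
4. Box (not b and c), u
5. not Box Box (not b and c), u
6. not b and c, u
7. not b, u
8. c, u
9. not Box (not b and c), v
10. not b and c, v
11. not b, v
12. c, v
13. not (not b and c), w
14. not c, w
Accessibility: uRu, uRv, vRv, vRw, wRw
Complete open branch: countermodel on a T-frame, so not valid in T, nor in K (the same frame is also a K-frame).
S4-tableau for the negation not ((Box (not b and c) implies Box Box (not b and c)) or (b and c)):
1. not ((Box (not b and c) implies Box Box (not b and c)) or (b and c)), u
2. not (Box (not b and c) implies Box Box (not b and c)), u
3. not (b and c), u
4. Box (not b and c), u
5. not Box Box (not b and c), u
6. not b and c, u
7. not b, u
8. c, u
9. not Box (not b and c), v
10. not b and c, v
11. not b, v
12. c, v
13. not (not b and c), w
14. not b and c, w
15. not b, w
16. c, w
17. not c, w
Accessibility: uRu, uRv, uRw, vRv, vRw, wRw
Branch closes: c and not c both at w.
Every branch closes (one shown): valid in S4, hence also in S5 (every theorem of S4 is a theorem of S5).

S4, S5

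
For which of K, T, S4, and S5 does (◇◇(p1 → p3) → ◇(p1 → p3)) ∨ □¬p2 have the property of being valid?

T-tableau for the negation ¬((◇◇(p1 → p3) → ◇(p1 → p3)) ∨ □¬p2):
1. ¬((◇◇(p1 → p3) → ◇(p1 → p3)) ∨ □¬p2), 0
2. ¬(◇◇(p1 → p3) → ◇(p1 → p3)), 0
3. ¬□¬p2, 0
4. ◇◇(p1 → p3), 0
5. ¬◇(p1 → p3), 0
6. ¬(p1 → p3), 0
7. p1, 0
8. ¬p3, 0
9. p2, 1
10. ¬(p1 → p3), 1
11. p1, 1
12. ¬p3, 1
13. ◇(p1 → p3), 2
14. ¬(p1 → p3), 2
15. p1, 2
16. ¬p3, 2
17. p1 → p3, 3
18. p3, 3
Accessibility: 0R0, 0R1, 0R2, 1R1, 2R2, 2R3, 3R3
Complete open branch: countermodel on a T-frame, so not valid in T, nor in K (the same frame is also a K-frame).
S4-tableau for the negation ¬((◇◇(p1 → p3) → ◇(p1 → p3)) ∨ □¬p2):
1. ¬((◇◇(p1 → p3) → ◇(p1 → p3)) ∨ □¬p2), 0
2. ¬(◇◇(p1 → p3) → ◇(p1 → p3)), 0
3. ¬□¬p2, 0
4. ◇◇(p1 → p3), 0
5. ¬◇(p1 → p3), 0
6. ¬(p1 → p3), 0
7. p1, 0
8. ¬p3, 0
9. p2, 1
10. ¬(p1 → p3), 1
11. p1, 1
12. ¬p3, 1
13. ◇(p1 → p3), 2
14. ¬(p1 → p3), 2
15. p1, 2
16. ¬p3, 2
17. p1 → p3, 3
18. ¬(p1 → p3), 3
19. p1, 3
20. ¬p3, 3
21. p3, 3
Accessibility: 0R0, 0R1, 0R2, 0R3, 1R1, 2R2, 2R3, 3R3
Branch closes: p3 and ¬p3 both at 3.
Every branch closes (one shown): valid in S4, hence also in S5 (every theorem of S4 is a theorem of S5).

S4, S5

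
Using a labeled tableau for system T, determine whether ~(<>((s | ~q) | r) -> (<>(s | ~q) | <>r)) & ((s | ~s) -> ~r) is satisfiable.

No, unsatisfiable

1. ~(<>((s | ~q) | r) -> (<>(s | ~q) | <>r)) & ((s | ~s) -> ~r), 0
2. ~(<>((s | ~q) | r) -> (<>(s | ~q) | <>r)), 0   [&-rule on 1]
3. (s | ~s) -> ~r, 0   [&-rule on 1]
4. <>((s | ~q) | r), 0   [~->-rule on 2]
5. ~(<>(s | ~q) | <>r), 0   [~->-rule on 2]
6. ~<>(s | ~q), 0   [~|-rule on 5]
7. ~<>r, 0   [~|-rule on 5]
8. ~(s | ~q), 0   [~<>-rule on 6 via 0R0]
9. ~s, 0   [~|-rule on 8]
10. q, 0   [~|-rule on 8]
11. ~r, 0   [~<>-rule on 7 via 0R0]
12. (s | ~q) | r, 1   [<>-rule on 4: fresh world 1, 0R1]
13. ~(s | ~q), 1   [~<>-rule on 6 via 0R1]
14. ~s, 1   [~|-rule on 13]
15. q, 1   [~|-rule on 13]
16. ~r, 1   [~<>-rule on 7 via 0R1]
17. s | ~q, 1   [|-rule on 12 (branches; this branch)]
18. ~q, 1   [|-rule on 17 (branches; this branch)]
Accessibility: 0R0, 0R1, 1R1
Branch closes: q and ~q both at 1.
Every branch closes; the branch above is one of them.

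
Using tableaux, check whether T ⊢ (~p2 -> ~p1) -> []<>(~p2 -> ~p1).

Tableau for the negation ~((~p2 -> ~p1) -> []<>(~p2 -> ~p1)):
1. ~((~p2 -> ~p1) -> []<>(~p2 -> ~p1)), w0
2. ~p2 -> ~p1, w0   [~->-rule on 1]
3. ~[]<>(~p2 -> ~p1), w0   [~->-rule on 1]
4. ~p1, w0   [->-rule on 2 (branches; this branch)]
5. ~<>(~p2 -> ~p1), w1   [~[]-rule on 3: fresh world w1, w0Rw1]
6. ~(~p2 -> ~p1), w1   [~<>-rule on 5 via w1Rw1]
7. ~p2, w1   [~->-rule on 6]
8. p1, w1   [~->-rule on 6]
Accessibility: w0Rw0, w0Rw1, w1Rw1
The negation has an open branch (countermodel exists).

Not valid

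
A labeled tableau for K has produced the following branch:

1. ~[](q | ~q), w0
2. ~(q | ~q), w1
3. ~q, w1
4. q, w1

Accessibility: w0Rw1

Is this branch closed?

Both q and ~q appear at w1.

Yes, closed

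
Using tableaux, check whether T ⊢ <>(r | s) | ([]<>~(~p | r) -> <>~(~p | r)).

Valid

Tableau for the negation ~(<>(r | s) | ([]<>~(~p | r) -> <>~(~p | r))):
1. ~(<>(r | s) | ([]<>~(~p | r) -> <>~(~p | r))), u
2. ~<>(r | s), u
3. ~([]<>~(~p | r) -> <>~(~p | r)), u
4. []<>~(~p | r), u
5. ~<>~(~p | r), u
6. ~(r | s), u
7. ~r, u
8. ~s, u
9. <>~(~p | r), u
10. ~p | r, u
11. ~p, u
12. ~(~p | r), v
13. p, v
14. ~r, v
15. ~(r | s), v
16. ~s, v
17. <>~(~p | r), v
18. ~p | r, v
19. r, v
Accessibility: uRu, uRv, vRv
Branch closes: r and ~r both at v.
Every branch of the negation's tableau closes; the branch above is one of them.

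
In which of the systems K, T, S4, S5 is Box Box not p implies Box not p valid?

T, S4, S5

T-tableau for the negation not (Box Box not p implies Box not p):
1. not (Box Box not p implies Box not p), w0
2. Box Box not p, w0
3. not Box not p, w0
4. Box not p, w0
5. not p, w0
6. p, w1
7. Box not p, w1
8. not p, w1
Accessibility: w0Rw0, w0Rw1, w1Rw1
Branch closes: p and not p both at w1.
Every branch closes (one shown): valid in T, hence also in S4, S5 (every theorem of T is a theorem of S4 and S5).
K-tableau for the negation not (Box Box not p implies Box not p):
1. not (Box Box not p implies Box not p), w0
2. Box Box not p, w0
3. not Box not p, w0
4. p, w1
5. Box not p, w1
Accessibility: w0Rw1
Complete open branch: countermodel on a K-frame, so not valid in K.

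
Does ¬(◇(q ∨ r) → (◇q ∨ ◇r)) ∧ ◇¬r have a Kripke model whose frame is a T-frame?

1. ¬(◇(q ∨ r) → (◇q ∨ ◇r)) ∧ ◇¬r, w0
2. ¬(◇(q ∨ r) → (◇q ∨ ◇r)), w0
3. ◇¬r, w0
4. ◇(q ∨ r), w0
5. ¬(◇q ∨ ◇r), w0
6. ¬◇q, w0
7. ¬◇r, w0
8. ¬q, w0
9. ¬r, w0
10. ¬r, w1
11. ¬q, w1
12. q ∨ r, w2
13. ¬q, w2
14. ¬r, w2
15. r, w2
Accessibility: w0Rw0, w0Rw1, w0Rw2, w1Rw1, w2Rw2
Branch closes: r and ¬r both at w2.
All branches of the tableau close; one closing branch shown above.

No, unsatisfiable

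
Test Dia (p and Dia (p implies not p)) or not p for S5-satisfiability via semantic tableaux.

1. Dia (p and Dia (p implies not p)) or not p, 0
2. not p, 0   [or-rule on 1 (branches; this branch)]
Accessibility: 0R0

Satisfiable (open branch found)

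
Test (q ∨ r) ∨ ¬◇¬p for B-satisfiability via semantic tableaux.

Satisfiable

1. (q ∨ r) ∨ ¬◇¬p, w0
2. ¬◇¬p, w0
3. p, w0
Accessibility: w0Rw0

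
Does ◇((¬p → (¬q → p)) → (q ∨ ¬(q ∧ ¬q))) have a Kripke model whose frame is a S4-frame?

Satisfiable (open branch found)

1. ◇((¬p → (¬q → p)) → (q ∨ ¬(q ∧ ¬q))), 0
2. (¬p → (¬q → p)) → (q ∨ ¬(q ∧ ¬q)), 1   [◇-rule on 1: fresh world 1, 0R1]
3. q ∨ ¬(q ∧ ¬q), 1   [→-rule on 2 (branches; this branch)]
4. ¬(q ∧ ¬q), 1   [∨-rule on 3 (branches; this branch)]
5. q, 1   [¬∧-rule on 4 (branches; this branch)]
Accessibility: 0R0, 0R1, 1R1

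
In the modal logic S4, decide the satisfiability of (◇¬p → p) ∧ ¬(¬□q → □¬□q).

1. (◇¬p → p) ∧ ¬(¬□q → □¬□q), 0
2. ◇¬p → p, 0   [∧-rule on 1]
3. ¬(¬□q → □¬□q), 0   [∧-rule on 1]
4. ¬□q, 0   [¬→-rule on 3]
5. ¬□¬□q, 0   [¬→-rule on 3]
6. p, 0   [→-rule on 2 (branches; this branch)]
7. ¬q, 1   [¬□-rule on 4: fresh world 1, 0R1]
8. □q, 2   [¬□-rule on 5: fresh world 2, 0R2]
9. q, 2   [□-rule on 8 via 2R2]
Accessibility: 0R0, 0R1, 0R2, 1R1, 2R2

Satisfiable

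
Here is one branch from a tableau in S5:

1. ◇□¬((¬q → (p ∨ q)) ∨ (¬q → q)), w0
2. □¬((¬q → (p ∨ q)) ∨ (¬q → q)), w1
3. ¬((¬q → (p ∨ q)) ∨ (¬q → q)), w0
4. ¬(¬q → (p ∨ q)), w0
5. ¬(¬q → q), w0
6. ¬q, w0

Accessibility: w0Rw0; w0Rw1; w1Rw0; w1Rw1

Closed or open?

Not closed

No world carries both an atom and its negation.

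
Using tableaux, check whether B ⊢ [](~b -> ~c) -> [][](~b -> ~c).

No, not valid

Tableau for the negation ~([](~b -> ~c) -> [][](~b -> ~c)):
1. ~([](~b -> ~c) -> [][](~b -> ~c)), 0
2. [](~b -> ~c), 0   [~->-rule on 1]
3. ~[][](~b -> ~c), 0   [~->-rule on 1]
4. ~b -> ~c, 0   [[]-rule on 2 via 0R0]
5. ~c, 0   [->-rule on 4 (branches; this branch)]
6. ~[](~b -> ~c), 1   [~[]-rule on 3: fresh world 1, 0R1]
7. ~b -> ~c, 1   [[]-rule on 2 via 0R1]
8. ~c, 1   [->-rule on 7 (branches; this branch)]
9. ~(~b -> ~c), 2   [~[]-rule on 6: fresh world 2, 1R2]
10. ~b, 2   [~->-rule on 9]
11. c, 2   [~->-rule on 9]
Accessibility: 0R0, 0R1, 1R0, 1R1, 1R2, 2R1, 2R2
The negation has an open branch (countermodel exists).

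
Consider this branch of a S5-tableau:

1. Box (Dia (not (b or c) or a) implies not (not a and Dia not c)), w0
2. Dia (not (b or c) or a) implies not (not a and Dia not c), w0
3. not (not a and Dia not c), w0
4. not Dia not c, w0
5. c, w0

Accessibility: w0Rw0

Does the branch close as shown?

No world carries both an atom and its negation.

Open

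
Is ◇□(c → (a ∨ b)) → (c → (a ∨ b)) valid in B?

Tableau for the negation ¬(◇□(c → (a ∨ b)) → (c → (a ∨ b))):
1. ¬(◇□(c → (a ∨ b)) → (c → (a ∨ b))), u
2. ◇□(c → (a ∨ b)), u
3. ¬(c → (a ∨ b)), u
4. c, u
5. ¬(a ∨ b), u
6. ¬a, u
7. ¬b, u
8. □(c → (a ∨ b)), v
9. c → (a ∨ b), u
10. c → (a ∨ b), v
11. a ∨ b, u
12. a ∨ b, v
13. b, u
Accessibility: uRu, uRv, vRu, vRv
Branch closes: b and ¬b both at u.
Every branch of the negation's tableau closes; the branch above is one of them.

Valid in B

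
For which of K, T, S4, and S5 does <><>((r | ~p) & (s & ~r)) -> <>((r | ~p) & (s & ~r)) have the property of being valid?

S4-tableau for the negation ~(<><>((r | ~p) & (s & ~r)) -> <>((r | ~p) & (s & ~r))):
1. ~(<><>((r | ~p) & (s & ~r)) -> <>((r | ~p) & (s & ~r))), 0
2. <><>((r | ~p) & (s & ~r)), 0
3. ~<>((r | ~p) & (s & ~r)), 0
4. ~((r | ~p) & (s & ~r)), 0
5. ~(s & ~r), 0
6. r, 0
7. <>((r | ~p) & (s & ~r)), 1
8. ~((r | ~p) & (s & ~r)), 1
9. ~(s & ~r), 1
10. r, 1
11. (r | ~p) & (s & ~r), 2
12. r | ~p, 2
13. s & ~r, 2
14. s, 2
15. ~r, 2
16. ~((r | ~p) & (s & ~r)), 2
17. ~p, 2
18. ~(s & ~r), 2
19. r, 2
Accessibility: 0R0, 0R1, 0R2, 1R1, 1R2, 2R2
Branch closes: r and ~r both at 2.
Every branch closes (one shown): valid in S4, hence also in S5 (every theorem of S4 is a theorem of S5).
T-tableau for the negation ~(<><>((r | ~p) & (s & ~r)) -> <>((r | ~p) & (s & ~r))):
1. ~(<><>((r | ~p) & (s & ~r)) -> <>((r | ~p) & (s & ~r))), 0
2. <><>((r | ~p) & (s & ~r)), 0
3. ~<>((r | ~p) & (s & ~r)), 0
4. ~((r | ~p) & (s & ~r)), 0
5. ~(s & ~r), 0
6. r, 0
7. <>((r | ~p) & (s & ~r)), 1
8. ~((r | ~p) & (s & ~r)), 1
9. ~(s & ~r), 1
10. r, 1
11. (r | ~p) & (s & ~r), 2
12. r | ~p, 2
13. s & ~r, 2
14. s, 2
15. ~r, 2
16. ~p, 2
Accessibility: 0R0, 0R1, 1R1, 1R2, 2R2
Complete open branch: countermodel on a T-frame, so not valid in T, nor in K (the same frame is also a K-frame).

S4, S5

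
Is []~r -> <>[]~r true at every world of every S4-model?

Yes, valid

Tableau for the negation ~([]~r -> <>[]~r):
1. ~([]~r -> <>[]~r), w0
2. []~r, w0   [~->-rule on 1]
3. ~<>[]~r, w0   [~->-rule on 1]
4. ~r, w0   [[]-rule on 2 via w0Rw0]
5. ~[]~r, w0   [~<>-rule on 3 via w0Rw0]
6. r, w1   [~[]-rule on 5: fresh world w1, w0Rw1]
7. ~r, w1   [[]-rule on 2 via w0Rw1]
Accessibility: w0Rw0, w0Rw1, w1Rw1
Branch closes: r and ~r both at w1.
Every branch of the negation's tableau closes; the branch above is one of them.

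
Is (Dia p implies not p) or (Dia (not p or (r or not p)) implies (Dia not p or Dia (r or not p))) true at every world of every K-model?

Valid

Tableau for the negation not ((Dia p implies not p) or (Dia (not p or (r or not p)) implies (Dia not p or Dia (r or not p)))):
1. not ((Dia p implies not p) or (Dia (not p or (r or not p)) implies (Dia not p or Dia (r or not p)))), u
2. not (Dia p implies not p), u
3. not (Dia (not p or (r or not p)) implies (Dia not p or Dia (r or not p))), u
4. Dia p, u
5. p, u
6. Dia (not p or (r or not p)), u
7. not (Dia not p or Dia (r or not p)), u
8. not Dia not p, u
9. not Dia (r or not p), u
10. p, v
11. not (r or not p), v
12. not r, v
13. not p or (r or not p), w
14. p, w
15. not (r or not p), w
16. not r, w
17. r or not p, w
18. not p, w
Accessibility: uRv, uRw
Branch closes: p and not p both at w.
Every branch of the negation's tableau closes; the branch above is one of them.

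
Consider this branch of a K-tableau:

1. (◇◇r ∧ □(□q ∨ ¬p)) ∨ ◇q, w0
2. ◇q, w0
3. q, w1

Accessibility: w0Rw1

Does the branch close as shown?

No world carries both an atom and its negation.

No, open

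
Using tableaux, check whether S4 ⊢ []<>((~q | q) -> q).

No, not valid

Tableau for the negation ~[]<>((~q | q) -> q):
1. ~[]<>((~q | q) -> q), 0
2. ~<>((~q | q) -> q), 1
3. ~((~q | q) -> q), 1
4. ~q | q, 1
5. ~q, 1
Accessibility: 0R0, 0R1, 1R1
The negation has an open branch (countermodel exists).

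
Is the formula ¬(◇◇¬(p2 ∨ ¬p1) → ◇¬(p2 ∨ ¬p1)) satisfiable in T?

Satisfiable (open branch found)

1. ¬(◇◇¬(p2 ∨ ¬p1) → ◇¬(p2 ∨ ¬p1)), w0
2. ◇◇¬(p2 ∨ ¬p1), w0
3. ¬◇¬(p2 ∨ ¬p1), w0
4. p2 ∨ ¬p1, w0
5. ¬p1, w0
6. ◇¬(p2 ∨ ¬p1), w1
7. p2 ∨ ¬p1, w1
8. ¬p1, w1
9. ¬(p2 ∨ ¬p1), w2
10. ¬p2, w2
11. p1, w2
Accessibility: w0Rw0, w0Rw1, w1Rw1, w1Rw2, w2Rw2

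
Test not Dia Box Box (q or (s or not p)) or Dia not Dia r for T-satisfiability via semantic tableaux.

1. not Dia Box Box (q or (s or not p)) or Dia not Dia r, 0
2. Dia not Dia r, 0
3. not Dia r, 1
4. not r, 1
Accessibility: 0R0, 0R1, 1R1

Satisfiable (open branch found)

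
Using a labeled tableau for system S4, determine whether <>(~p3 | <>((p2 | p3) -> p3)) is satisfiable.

Yes, satisfiable

1. <>(~p3 | <>((p2 | p3) -> p3)), w0
2. ~p3 | <>((p2 | p3) -> p3), w1
3. <>((p2 | p3) -> p3), w1
4. (p2 | p3) -> p3, w2
5. p3, w2
Accessibility: w0Rw0, w0Rw1, w0Rw2, w1Rw1, w1Rw2, w2Rw2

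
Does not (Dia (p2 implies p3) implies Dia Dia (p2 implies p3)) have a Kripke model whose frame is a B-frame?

1. not (Dia (p2 implies p3) implies Dia Dia (p2 implies p3)), u
2. Dia (p2 implies p3), u   [neg-implies-rule on 1]
3. not Dia Dia (p2 implies p3), u   [neg-implies-rule on 1]
4. not Dia (p2 implies p3), u   [neg-Dia-rule on 3 via uRu]
5. not (p2 implies p3), u   [neg-Dia-rule on 4 via uRu]
6. p2, u   [neg-implies-rule on 5]
7. not p3, u   [neg-implies-rule on 5]
8. p2 implies p3, v   [Dia-rule on 2: fresh world v, uRv]
9. not Dia (p2 implies p3), v   [neg-Dia-rule on 3 via uRv]
10. not (p2 implies p3), v   [neg-Dia-rule on 4 via uRv]
11. p2, v   [neg-implies-rule on 10]
12. not p3, v   [neg-implies-rule on 10]
13. p3, v   [implies-rule on 8 (branches; this branch)]
Accessibility: uRu, uRv, vRu, vRv
Branch closes: p3 and not p3 both at v.
Every branch closes; the branch above is one of them.

No, unsatisfiable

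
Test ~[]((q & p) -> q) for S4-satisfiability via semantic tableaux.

1. ~[]((q & p) -> q), w0
2. ~((q & p) -> q), w1
3. q & p, w1
4. ~q, w1
5. q, w1
6. p, w1
Accessibility: w0Rw0, w0Rw1, w1Rw1
Branch closes: q and ~q both at w1.
Every branch closes; the branch above is one of them.

No, unsatisfiable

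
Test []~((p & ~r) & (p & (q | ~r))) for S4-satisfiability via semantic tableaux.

Satisfiable (open branch found)

1. []~((p & ~r) & (p & (q | ~r))), w0
2. ~((p & ~r) & (p & (q | ~r))), w0
3. ~(p & (q | ~r)), w0
4. ~(q | ~r), w0
5. ~q, w0
6. r, w0
Accessibility: w0Rw0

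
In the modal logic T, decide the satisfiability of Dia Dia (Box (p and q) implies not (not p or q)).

Yes, satisfiable

1. Dia Dia (Box (p and q) implies not (not p or q)), u
2. Dia (Box (p and q) implies not (not p or q)), v
3. Box (p and q) implies not (not p or q), w
4. not (not p or q), w
5. p, w
6. not q, w
Accessibility: uRu, uRv, vRv, vRw, wRw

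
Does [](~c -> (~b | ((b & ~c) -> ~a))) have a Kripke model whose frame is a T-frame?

1. [](~c -> (~b | ((b & ~c) -> ~a))), w0
2. ~c -> (~b | ((b & ~c) -> ~a)), w0
3. ~b | ((b & ~c) -> ~a), w0
4. (b & ~c) -> ~a, w0
5. ~a, w0
Accessibility: w0Rw0

Satisfiable (open branch found)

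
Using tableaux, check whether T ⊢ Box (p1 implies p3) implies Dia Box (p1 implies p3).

Tableau for the negation not (Box (p1 implies p3) implies Dia Box (p1 implies p3)):
1. not (Box (p1 implies p3) implies Dia Box (p1 implies p3)), 0
2. Box (p1 implies p3), 0
3. not Dia Box (p1 implies p3), 0
4. p1 implies p3, 0
5. not Box (p1 implies p3), 0
6. p3, 0
7. not (p1 implies p3), 1
8. p1, 1
9. not p3, 1
10. p1 implies p3, 1
11. not Box (p1 implies p3), 1
12. p3, 1
Accessibility: 0R0, 0R1, 1R1
Branch closes: p3 and not p3 both at 1.
All branches of the negation close; one closing branch shown above.

Yes, valid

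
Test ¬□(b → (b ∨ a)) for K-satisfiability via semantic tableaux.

1. ¬□(b → (b ∨ a)), u
2. ¬(b → (b ∨ a)), v
3. b, v
4. ¬(b ∨ a), v
5. ¬b, v
6. ¬a, v
Accessibility: uRv
Branch closes: b and ¬b both at v.
(One branch shown.) All branches close.

Unsatisfiable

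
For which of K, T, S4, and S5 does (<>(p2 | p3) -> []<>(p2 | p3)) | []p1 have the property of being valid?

S4-tableau for the negation ~((<>(p2 | p3) -> []<>(p2 | p3)) | []p1):
1. ~((<>(p2 | p3) -> []<>(p2 | p3)) | []p1), u
2. ~(<>(p2 | p3) -> []<>(p2 | p3)), u
3. ~[]p1, u
4. <>(p2 | p3), u
5. ~[]<>(p2 | p3), u
6. ~p1, v
7. p2 | p3, w
8. p3, w
9. ~<>(p2 | p3), x
10. ~(p2 | p3), x
11. ~p2, x
12. ~p3, x
Accessibility: uRu, uRv, uRw, uRx, vRv, wRw, xRx
Complete open branch: countermodel on an S4-frame, so not valid in S4, nor in K, T (the same frame is also a K-frame and a T-frame).
S5-tableau for the negation ~((<>(p2 | p3) -> []<>(p2 | p3)) | []p1):
1. ~((<>(p2 | p3) -> []<>(p2 | p3)) | []p1), u
2. ~(<>(p2 | p3) -> []<>(p2 | p3)), u
3. ~[]p1, u
4. <>(p2 | p3), u
5. ~[]<>(p2 | p3), u
6. ~p1, v
7. p2 | p3, w
8. p3, w
9. ~<>(p2 | p3), x
10. ~(p2 | p3), u
11. ~p2, u
12. ~p3, u
13. ~(p2 | p3), v
14. ~p2, v
15. ~p3, v
16. ~(p2 | p3), w
17. ~p2, w
18. ~p3, w
Accessibility: uRu, uRv, uRw, uRx, vRu, vRv, vRw, vRx, wRu, wRv, wRw, wRx, xRu, xRv, xRw, xRx
Branch closes: p3 and ~p3 both at w.
Every branch closes (one shown): valid in S5.

S5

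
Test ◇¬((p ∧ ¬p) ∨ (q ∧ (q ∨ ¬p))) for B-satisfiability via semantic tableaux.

Satisfiable (open branch found)

1. ◇¬((p ∧ ¬p) ∨ (q ∧ (q ∨ ¬p))), w0
2. ¬((p ∧ ¬p) ∨ (q ∧ (q ∨ ¬p))), w1   [◇-rule on 1: fresh world w1, w0Rw1]
3. ¬(p ∧ ¬p), w1   [¬∨-rule on 2]
4. ¬(q ∧ (q ∨ ¬p)), w1   [¬∨-rule on 2]
5. p, w1   [¬∧-rule on 3 (branches; this branch)]
6. ¬(q ∨ ¬p), w1   [¬∧-rule on 4 (branches; this branch)]
7. ¬q, w1   [¬∨-rule on 6]
Accessibility: w0Rw0, w0Rw1, w1Rw0, w1Rw1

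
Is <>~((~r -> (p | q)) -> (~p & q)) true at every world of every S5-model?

Tableau for the negation ~<>~((~r -> (p | q)) -> (~p & q)):
1. ~<>~((~r -> (p | q)) -> (~p & q)), u
2. (~r -> (p | q)) -> (~p & q), u   [~<>-rule on 1 via uRu]
3. ~p & q, u   [->-rule on 2 (branches; this branch)]
4. ~p, u   [&-rule on 3]
5. q, u   [&-rule on 3]
Accessibility: uRu
The negation has an open branch (countermodel exists).

No, not valid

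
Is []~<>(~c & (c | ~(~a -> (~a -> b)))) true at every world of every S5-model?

Tableau for the negation ~[]~<>(~c & (c | ~(~a -> (~a -> b)))):
1. ~[]~<>(~c & (c | ~(~a -> (~a -> b)))), u
2. <>(~c & (c | ~(~a -> (~a -> b)))), v
3. ~c & (c | ~(~a -> (~a -> b))), w
4. ~c, w
5. c | ~(~a -> (~a -> b)), w
6. ~(~a -> (~a -> b)), w
7. ~a, w
8. ~(~a -> b), w
9. ~b, w
Accessibility: uRu, uRv, uRw, vRu, vRv, vRw, wRu, wRv, wRw
The negation has an open branch (countermodel exists).

Not valid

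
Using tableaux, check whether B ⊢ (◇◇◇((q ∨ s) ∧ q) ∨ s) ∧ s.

Tableau for the negation ¬((◇◇◇((q ∨ s) ∧ q) ∨ s) ∧ s):
1. ¬((◇◇◇((q ∨ s) ∧ q) ∨ s) ∧ s), 0
2. ¬s, 0   [¬∧-rule on 1 (branches; this branch)]
Accessibility: 0R0
The negation has an open branch (countermodel exists).

No, not valid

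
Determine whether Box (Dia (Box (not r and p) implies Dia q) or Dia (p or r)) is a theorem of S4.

Tableau for the negation not Box (Dia (Box (not r and p) implies Dia q) or Dia (p or r)):
1. not Box (Dia (Box (not r and p) implies Dia q) or Dia (p or r)), 0
2. not (Dia (Box (not r and p) implies Dia q) or Dia (p or r)), 1   [neg-Box-rule on 1: fresh world 1, 0R1]
3. not Dia (Box (not r and p) implies Dia q), 1   [neg-or-rule on 2]
4. not Dia (p or r), 1   [neg-or-rule on 2]
5. not (Box (not r and p) implies Dia q), 1   [neg-Dia-rule on 3 via 1R1]
6. Box (not r and p), 1   [neg-implies-rule on 5]
7. not Dia q, 1   [neg-implies-rule on 5]
8. not (p or r), 1   [neg-Dia-rule on 4 via 1R1]
9. not p, 1   [neg-or-rule on 8]
10. not r, 1   [neg-or-rule on 8]
11. not r and p, 1   [Box-rule on 6 via 1R1]
12. p, 1   [and-rule on 11]
Accessibility: 0R0, 0R1, 1R1
Branch closes: p and not p both at 1.
All branches of the negation close; one closing branch shown above.

Valid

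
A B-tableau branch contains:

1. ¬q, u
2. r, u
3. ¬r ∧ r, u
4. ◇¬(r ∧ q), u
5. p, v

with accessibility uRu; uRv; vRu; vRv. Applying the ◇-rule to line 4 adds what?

a fresh world w with uRw, and ¬(r ∧ q) at w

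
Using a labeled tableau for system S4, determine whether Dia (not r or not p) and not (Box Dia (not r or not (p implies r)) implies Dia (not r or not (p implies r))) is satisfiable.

Unsatisfiable

1. Dia (not r or not p) and not (Box Dia (not r or not (p implies r)) implies Dia (not r or not (p implies r))), u
2. Dia (not r or not p), u   [and-rule on 1]
3. not (Box Dia (not r or not (p implies r)) implies Dia (not r or not (p implies r))), u   [and-rule on 1]
4. Box Dia (not r or not (p implies r)), u   [neg-implies-rule on 3]
5. not Dia (not r or not (p implies r)), u   [neg-implies-rule on 3]
6. Dia (not r or not (p implies r)), u   [Box-rule on 4 via uRu]
7. not (not r or not (p implies r)), u   [neg-Dia-rule on 5 via uRu]
8. r, u   [neg-or-rule on 7]
9. p implies r, u   [neg-or-rule on 7]
10. not r or not p, v   [Dia-rule on 2: fresh world v, uRv]
11. Dia (not r or not (p implies r)), v   [Box-rule on 4 via uRv]
12. not (not r or not (p implies r)), v   [neg-Dia-rule on 5 via uRv]
13. r, v   [neg-or-rule on 12]
14. p implies r, v   [neg-or-rule on 12]
15. not p, v   [or-rule on 10 (branches; this branch)]
16. not r or not (p implies r), w   [Dia-rule on 6: fresh world w, uRw]
17. Dia (not r or not (p implies r)), w   [Box-rule on 4 via uRw]
18. not (not r or not (p implies r)), w   [neg-Dia-rule on 5 via uRw]
19. r, w   [neg-or-rule on 18]
20. p implies r, w   [neg-or-rule on 18]
21. not (p implies r), w   [or-rule on 16 (branches; this branch)]
22. p, w   [neg-implies-rule on 21]
23. not r, w   [neg-implies-rule on 21]
Accessibility: uRu, uRv, uRw, vRv, wRw
Branch closes: r and not r both at w.
All branches of the tableau close; one closing branch shown above.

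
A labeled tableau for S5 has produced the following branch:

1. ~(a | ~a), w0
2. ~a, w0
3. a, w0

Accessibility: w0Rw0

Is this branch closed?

Yes, closed

Both a and ~a appear at w0.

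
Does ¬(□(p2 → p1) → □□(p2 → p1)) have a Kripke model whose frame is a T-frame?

Satisfiable (open branch found)

1. ¬(□(p2 → p1) → □□(p2 → p1)), u
2. □(p2 → p1), u
3. ¬□□(p2 → p1), u
4. p2 → p1, u
5. p1, u
6. ¬□(p2 → p1), v
7. p2 → p1, v
8. p1, v
9. ¬(p2 → p1), w
10. p2, w
11. ¬p1, w
Accessibility: uRu, uRv, vRv, vRw, wRw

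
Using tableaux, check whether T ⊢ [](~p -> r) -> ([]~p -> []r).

Tableau for the negation ~([](~p -> r) -> ([]~p -> []r)):
1. ~([](~p -> r) -> ([]~p -> []r)), u
2. [](~p -> r), u
3. ~([]~p -> []r), u
4. []~p, u
5. ~[]r, u
6. ~p -> r, u
7. ~p, u
8. r, u
9. ~r, v
10. ~p -> r, v
11. ~p, v
12. r, v
Accessibility: uRu, uRv, vRv
Branch closes: r and ~r both at v.
Every branch of the negation's tableau closes; the branch above is one of them.

Valid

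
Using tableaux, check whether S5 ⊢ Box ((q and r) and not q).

Tableau for the negation not Box ((q and r) and not q):
1. not Box ((q and r) and not q), u
2. not ((q and r) and not q), v
3. q, v
Accessibility: uRu, uRv, vRu, vRv
The negation has an open branch (countermodel exists).

Not valid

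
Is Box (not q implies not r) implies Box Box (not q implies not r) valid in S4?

Tableau for the negation not (Box (not q implies not r) implies Box Box (not q implies not r)):
1. not (Box (not q implies not r) implies Box Box (not q implies not r)), u
2. Box (not q implies not r), u
3. not Box Box (not q implies not r), u
4. not q implies not r, u
5. not r, u
6. not Box (not q implies not r), v
7. not q implies not r, v
8. not r, v
9. not (not q implies not r), w
10. not q, w
11. r, w
12. not q implies not r, w
13. not r, w
Accessibility: uRu, uRv, uRw, vRv, vRw, wRw
Branch closes: r and not r both at w.
Every branch of the negation's tableau closes; the branch above is one of them.

Valid in S4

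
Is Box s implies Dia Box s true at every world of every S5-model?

Tableau for the negation not (Box s implies Dia Box s):
1. not (Box s implies Dia Box s), 0
2. Box s, 0
3. not Dia Box s, 0
4. s, 0
5. not Box s, 0
6. not s, 1
7. s, 1
Accessibility: 0R0, 0R1, 1R0, 1R1
Branch closes: s and not s both at 1.
All branches of the negation close; one closing branch shown above.

Yes, valid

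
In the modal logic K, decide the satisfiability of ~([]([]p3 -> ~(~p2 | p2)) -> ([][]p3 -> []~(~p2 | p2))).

Unsatisfiable

1. ~([]([]p3 -> ~(~p2 | p2)) -> ([][]p3 -> []~(~p2 | p2))), 0
2. []([]p3 -> ~(~p2 | p2)), 0
3. ~([][]p3 -> []~(~p2 | p2)), 0
4. [][]p3, 0
5. ~[]~(~p2 | p2), 0
6. ~p2 | p2, 1
7. []p3 -> ~(~p2 | p2), 1
8. []p3, 1
9. p2, 1
10. ~[]p3, 1
11. ~p3, 2
12. p3, 2
Accessibility: 0R1, 1R2
Branch closes: p3 and ~p3 both at 2.
(One branch shown.) All branches close.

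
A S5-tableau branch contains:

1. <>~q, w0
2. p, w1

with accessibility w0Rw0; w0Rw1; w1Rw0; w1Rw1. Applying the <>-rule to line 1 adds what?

a fresh world w2 with w0Rw2, and ~q at w2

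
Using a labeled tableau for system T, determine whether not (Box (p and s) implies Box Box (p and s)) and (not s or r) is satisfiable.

Satisfiable

1. not (Box (p and s) implies Box Box (p and s)) and (not s or r), u
2. not (Box (p and s) implies Box Box (p and s)), u
3. not s or r, u
4. Box (p and s), u
5. not Box Box (p and s), u
6. p and s, u
7. p, u
8. s, u
9. r, u
10. not Box (p and s), v
11. p and s, v
12. p, v
13. s, v
14. not (p and s), w
15. not s, w
Accessibility: uRu, uRv, vRv, vRw, wRw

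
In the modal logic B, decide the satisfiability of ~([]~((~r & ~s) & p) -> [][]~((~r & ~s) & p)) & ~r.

1. ~([]~((~r & ~s) & p) -> [][]~((~r & ~s) & p)) & ~r, u
2. ~([]~((~r & ~s) & p) -> [][]~((~r & ~s) & p)), u
3. ~r, u
4. []~((~r & ~s) & p), u
5. ~[][]~((~r & ~s) & p), u
6. ~((~r & ~s) & p), u
7. ~p, u
8. ~[]~((~r & ~s) & p), v
9. ~((~r & ~s) & p), v
10. ~p, v
11. (~r & ~s) & p, w
12. ~r & ~s, w
13. p, w
14. ~r, w
15. ~s, w
Accessibility: uRu, uRv, vRu, vRv, vRw, wRv, wRw

Yes, satisfiable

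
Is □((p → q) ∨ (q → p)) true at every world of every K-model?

Valid

Tableau for the negation ¬□((p → q) ∨ (q → p)):
1. ¬□((p → q) ∨ (q → p)), u
2. ¬((p → q) ∨ (q → p)), v
3. ¬(p → q), v
4. ¬(q → p), v
5. p, v
6. ¬q, v
7. q, v
8. ¬p, v
Accessibility: uRv
Branch closes: q and ¬q both at v.
All branches of the negation close; one closing branch shown above.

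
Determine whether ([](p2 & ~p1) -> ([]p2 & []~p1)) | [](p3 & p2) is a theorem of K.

Tableau for the negation ~(([](p2 & ~p1) -> ([]p2 & []~p1)) | [](p3 & p2)):
1. ~(([](p2 & ~p1) -> ([]p2 & []~p1)) | [](p3 & p2)), 0
2. ~([](p2 & ~p1) -> ([]p2 & []~p1)), 0
3. ~[](p3 & p2), 0
4. [](p2 & ~p1), 0
5. ~([]p2 & []~p1), 0
6. ~[]~p1, 0
7. ~(p3 & p2), 1
8. p2 & ~p1, 1
9. p2, 1
10. ~p1, 1
11. ~p3, 1
12. p1, 2
13. p2 & ~p1, 2
14. p2, 2
15. ~p1, 2
Accessibility: 0R1, 0R2
Branch closes: p1 and ~p1 both at 2.
All branches of the negation close; one closing branch shown above.

Valid in K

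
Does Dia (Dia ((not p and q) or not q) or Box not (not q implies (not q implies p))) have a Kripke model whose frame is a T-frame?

1. Dia (Dia ((not p and q) or not q) or Box not (not q implies (not q implies p))), u
2. Dia ((not p and q) or not q) or Box not (not q implies (not q implies p)), v
3. Box not (not q implies (not q implies p)), v
4. not (not q implies (not q implies p)), v
5. not q, v
6. not (not q implies p), v
7. not p, v
Accessibility: uRu, uRv, vRv

Yes, satisfiable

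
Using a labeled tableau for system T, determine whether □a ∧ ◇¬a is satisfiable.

Unsatisfiable (every branch closes)

1. □a ∧ ◇¬a, u
2. □a, u
3. ◇¬a, u
4. a, u
5. ¬a, v
6. a, v
Accessibility: uRu, uRv, vRv
Branch closes: a and ¬a both at v.
Every branch closes; the branch above is one of them.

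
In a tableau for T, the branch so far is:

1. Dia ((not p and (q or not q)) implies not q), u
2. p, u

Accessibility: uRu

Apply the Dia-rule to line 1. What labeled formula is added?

a fresh world v with uRv, and (not p and (q or not q)) implies not q at v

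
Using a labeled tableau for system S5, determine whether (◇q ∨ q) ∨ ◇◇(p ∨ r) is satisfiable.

Yes, satisfiable

1. (◇q ∨ q) ∨ ◇◇(p ∨ r), u
2. ◇◇(p ∨ r), u
3. ◇(p ∨ r), v
4. p ∨ r, w
5. r, w
Accessibility: uRu, uRv, uRw, vRu, vRv, vRw, wRu, wRv, wRw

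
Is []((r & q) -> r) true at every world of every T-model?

Yes, valid

Tableau for the negation ~[]((r & q) -> r):
1. ~[]((r & q) -> r), w0
2. ~((r & q) -> r), w1
3. r & q, w1
4. ~r, w1
5. r, w1
6. q, w1
Accessibility: w0Rw0, w0Rw1, w1Rw1
Branch closes: r and ~r both at w1.
All branches of the negation close; one closing branch shown above.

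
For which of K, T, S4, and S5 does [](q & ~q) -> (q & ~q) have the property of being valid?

K-tableau for the negation ~([](q & ~q) -> (q & ~q)):
1. ~([](q & ~q) -> (q & ~q)), w0
2. [](q & ~q), w0
3. ~(q & ~q), w0
4. q, w0
Complete open branch: countermodel on a K-frame, so not valid in K.
T-tableau for the negation ~([](q & ~q) -> (q & ~q)):
1. ~([](q & ~q) -> (q & ~q)), w0
2. [](q & ~q), w0
3. ~(q & ~q), w0
4. q & ~q, w0
5. q, w0
6. ~q, w0
Accessibility: w0Rw0
Branch closes: q and ~q both at w0.
Every branch closes (one shown): valid in T, hence also in S4, S5 (every theorem of T is a theorem of S4 and S5).

T, S4, S5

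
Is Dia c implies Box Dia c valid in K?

No, not valid

Tableau for the negation not (Dia c implies Box Dia c):
1. not (Dia c implies Box Dia c), u
2. Dia c, u
3. not Box Dia c, u
4. c, v
5. not Dia c, w
Accessibility: uRv, uRw
The negation has an open branch (countermodel exists).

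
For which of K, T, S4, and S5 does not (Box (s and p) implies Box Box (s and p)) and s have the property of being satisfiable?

T-tableau for the formula:
1. not (Box (s and p) implies Box Box (s and p)) and s, u
2. not (Box (s and p) implies Box Box (s and p)), u
3. s, u
4. Box (s and p), u
5. not Box Box (s and p), u
6. s and p, u
7. p, u
8. not Box (s and p), v
9. s and p, v
10. s, v
11. p, v
12. not (s and p), w
13. not p, w
Accessibility: uRu, uRv, vRv, vRw, wRw
Complete open branch: satisfiable in T, hence also in K (this T-model is also a K-model).
S4-tableau for the formula:
1. not (Box (s and p) implies Box Box (s and p)) and s, u
2. not (Box (s and p) implies Box Box (s and p)), u
3. s, u
4. Box (s and p), u
5. not Box Box (s and p), u
6. s and p, u
7. p, u
8. not Box (s and p), v
9. s and p, v
10. s, v
11. p, v
12. not (s and p), w
13. s and p, w
14. s, w
15. p, w
16. not p, w
Accessibility: uRu, uRv, uRw, vRv, vRw, wRw
Branch closes: p and not p both at w.
Every branch closes (one shown): unsatisfiable in S4, hence also in S5 (every S5-frame is an S4-frame).

K, T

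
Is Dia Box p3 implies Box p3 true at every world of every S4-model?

Tableau for the negation not (Dia Box p3 implies Box p3):
1. not (Dia Box p3 implies Box p3), w0
2. Dia Box p3, w0
3. not Box p3, w0
4. Box p3, w1
5. p3, w1
6. not p3, w2
Accessibility: w0Rw0, w0Rw1, w0Rw2, w1Rw1, w2Rw2
The negation has an open branch (countermodel exists).

No, not valid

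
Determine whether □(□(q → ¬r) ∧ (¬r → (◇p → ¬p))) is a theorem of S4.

Tableau for the negation ¬□(□(q → ¬r) ∧ (¬r → (◇p → ¬p))):
1. ¬□(□(q → ¬r) ∧ (¬r → (◇p → ¬p))), u
2. ¬(□(q → ¬r) ∧ (¬r → (◇p → ¬p))), v
3. ¬(¬r → (◇p → ¬p)), v
4. ¬r, v
5. ¬(◇p → ¬p), v
6. ◇p, v
7. p, v
8. p, w
Accessibility: uRu, uRv, uRw, vRv, vRw, wRw
The negation has an open branch (countermodel exists).

No, not valid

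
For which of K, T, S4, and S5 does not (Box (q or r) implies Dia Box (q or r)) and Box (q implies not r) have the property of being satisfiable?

T-tableau for the formula:
1. not (Box (q or r) implies Dia Box (q or r)) and Box (q implies not r), u
2. not (Box (q or r) implies Dia Box (q or r)), u
3. Box (q implies not r), u
4. Box (q or r), u
5. not Dia Box (q or r), u
6. q implies not r, u
7. q or r, u
8. not Box (q or r), u
9. not r, u
10. q, u
11. not (q or r), v
12. not q, v
13. not r, v
14. q implies not r, v
15. q or r, v
16. not Box (q or r), v
17. r, v
Accessibility: uRu, uRv, vRv
Branch closes: r and not r both at v.
Every branch closes (one shown): unsatisfiable in T, hence also in S4, S5 (every S4/S5-frame is a T-frame).
K-tableau for the formula:
1. not (Box (q or r) implies Dia Box (q or r)) and Box (q implies not r), u
2. not (Box (q or r) implies Dia Box (q or r)), u
3. Box (q implies not r), u
4. Box (q or r), u
5. not Dia Box (q or r), u
Complete open branch: satisfiable in K.

K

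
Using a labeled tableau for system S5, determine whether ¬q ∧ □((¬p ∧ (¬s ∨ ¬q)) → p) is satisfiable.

1. ¬q ∧ □((¬p ∧ (¬s ∨ ¬q)) → p), 0
2. ¬q, 0   [∧-rule on 1]
3. □((¬p ∧ (¬s ∨ ¬q)) → p), 0   [∧-rule on 1]
4. (¬p ∧ (¬s ∨ ¬q)) → p, 0   [□-rule on 3 via 0R0]
5. p, 0   [→-rule on 4 (branches; this branch)]
Accessibility: 0R0

Satisfiable (open branch found)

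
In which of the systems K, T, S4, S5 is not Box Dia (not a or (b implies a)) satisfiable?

K

T-tableau for the formula:
1. not Box Dia (not a or (b implies a)), u
2. not Dia (not a or (b implies a)), v   [neg-Box-rule on 1: fresh world v, uRv]
3. not (not a or (b implies a)), v   [neg-Dia-rule on 2 via vRv]
4. a, v   [neg-or-rule on 3]
5. not (b implies a), v   [neg-or-rule on 3]
6. b, v   [neg-implies-rule on 5]
7. not a, v   [neg-implies-rule on 5]
Accessibility: uRu, uRv, vRv
Branch closes: a and not a both at v.
Every branch closes (one shown): unsatisfiable in T, hence also in S4, S5 (every S4/S5-frame is a T-frame).
K-tableau for the formula:
1. not Box Dia (not a or (b implies a)), u
2. not Dia (not a or (b implies a)), v   [neg-Box-rule on 1: fresh world v, uRv]
Accessibility: uRv
Complete open branch: satisfiable in K.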